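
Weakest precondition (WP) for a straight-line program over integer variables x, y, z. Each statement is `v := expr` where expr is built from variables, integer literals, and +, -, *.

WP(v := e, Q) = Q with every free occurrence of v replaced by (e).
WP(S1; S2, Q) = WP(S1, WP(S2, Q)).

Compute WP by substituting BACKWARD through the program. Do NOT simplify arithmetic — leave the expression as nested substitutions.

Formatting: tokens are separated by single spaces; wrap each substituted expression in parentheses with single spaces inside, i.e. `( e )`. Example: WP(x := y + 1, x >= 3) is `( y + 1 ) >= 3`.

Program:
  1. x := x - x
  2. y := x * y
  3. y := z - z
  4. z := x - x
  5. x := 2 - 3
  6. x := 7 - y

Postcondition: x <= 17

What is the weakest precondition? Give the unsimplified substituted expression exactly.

Answer: ( 7 - ( z - z ) ) <= 17

Derivation:
post: x <= 17
stmt 6: x := 7 - y  -- replace 1 occurrence(s) of x with (7 - y)
  => ( 7 - y ) <= 17
stmt 5: x := 2 - 3  -- replace 0 occurrence(s) of x with (2 - 3)
  => ( 7 - y ) <= 17
stmt 4: z := x - x  -- replace 0 occurrence(s) of z with (x - x)
  => ( 7 - y ) <= 17
stmt 3: y := z - z  -- replace 1 occurrence(s) of y with (z - z)
  => ( 7 - ( z - z ) ) <= 17
stmt 2: y := x * y  -- replace 0 occurrence(s) of y with (x * y)
  => ( 7 - ( z - z ) ) <= 17
stmt 1: x := x - x  -- replace 0 occurrence(s) of x with (x - x)
  => ( 7 - ( z - z ) ) <= 17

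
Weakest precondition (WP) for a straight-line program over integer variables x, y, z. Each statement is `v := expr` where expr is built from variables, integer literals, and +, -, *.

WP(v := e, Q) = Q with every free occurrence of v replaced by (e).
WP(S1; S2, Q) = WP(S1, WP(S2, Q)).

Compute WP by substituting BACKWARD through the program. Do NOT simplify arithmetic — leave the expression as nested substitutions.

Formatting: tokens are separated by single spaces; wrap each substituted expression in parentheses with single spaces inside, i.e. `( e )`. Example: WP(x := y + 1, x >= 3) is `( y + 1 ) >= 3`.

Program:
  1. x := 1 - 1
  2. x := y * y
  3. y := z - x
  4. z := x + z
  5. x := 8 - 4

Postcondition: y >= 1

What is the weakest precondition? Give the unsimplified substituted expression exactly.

Answer: ( z - ( y * y ) ) >= 1

Derivation:
post: y >= 1
stmt 5: x := 8 - 4  -- replace 0 occurrence(s) of x with (8 - 4)
  => y >= 1
stmt 4: z := x + z  -- replace 0 occurrence(s) of z with (x + z)
  => y >= 1
stmt 3: y := z - x  -- replace 1 occurrence(s) of y with (z - x)
  => ( z - x ) >= 1
stmt 2: x := y * y  -- replace 1 occurrence(s) of x with (y * y)
  => ( z - ( y * y ) ) >= 1
stmt 1: x := 1 - 1  -- replace 0 occurrence(s) of x with (1 - 1)
  => ( z - ( y * y ) ) >= 1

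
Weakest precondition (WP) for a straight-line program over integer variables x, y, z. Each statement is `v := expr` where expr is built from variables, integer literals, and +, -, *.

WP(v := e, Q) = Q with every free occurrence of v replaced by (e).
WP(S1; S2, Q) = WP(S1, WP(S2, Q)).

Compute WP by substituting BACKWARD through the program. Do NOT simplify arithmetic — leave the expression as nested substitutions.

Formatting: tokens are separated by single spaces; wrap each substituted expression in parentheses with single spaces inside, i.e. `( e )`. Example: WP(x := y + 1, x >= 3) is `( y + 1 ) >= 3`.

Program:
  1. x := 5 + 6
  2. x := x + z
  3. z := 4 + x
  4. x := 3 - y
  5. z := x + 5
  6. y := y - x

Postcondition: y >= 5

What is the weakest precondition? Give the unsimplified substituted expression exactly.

Answer: ( y - ( 3 - y ) ) >= 5

Derivation:
post: y >= 5
stmt 6: y := y - x  -- replace 1 occurrence(s) of y with (y - x)
  => ( y - x ) >= 5
stmt 5: z := x + 5  -- replace 0 occurrence(s) of z with (x + 5)
  => ( y - x ) >= 5
stmt 4: x := 3 - y  -- replace 1 occurrence(s) of x with (3 - y)
  => ( y - ( 3 - y ) ) >= 5
stmt 3: z := 4 + x  -- replace 0 occurrence(s) of z with (4 + x)
  => ( y - ( 3 - y ) ) >= 5
stmt 2: x := x + z  -- replace 0 occurrence(s) of x with (x + z)
  => ( y - ( 3 - y ) ) >= 5
stmt 1: x := 5 + 6  -- replace 0 occurrence(s) of x with (5 + 6)
  => ( y - ( 3 - y ) ) >= 5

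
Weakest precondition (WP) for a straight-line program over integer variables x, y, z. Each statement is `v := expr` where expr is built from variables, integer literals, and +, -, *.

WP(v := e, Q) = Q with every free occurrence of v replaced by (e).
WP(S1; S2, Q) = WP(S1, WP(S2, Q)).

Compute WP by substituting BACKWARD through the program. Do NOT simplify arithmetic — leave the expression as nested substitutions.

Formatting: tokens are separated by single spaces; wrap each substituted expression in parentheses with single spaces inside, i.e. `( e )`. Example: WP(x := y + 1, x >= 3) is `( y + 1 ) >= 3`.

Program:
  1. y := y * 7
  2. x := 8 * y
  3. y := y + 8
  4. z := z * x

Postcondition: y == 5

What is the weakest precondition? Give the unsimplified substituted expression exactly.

post: y == 5
stmt 4: z := z * x  -- replace 0 occurrence(s) of z with (z * x)
  => y == 5
stmt 3: y := y + 8  -- replace 1 occurrence(s) of y with (y + 8)
  => ( y + 8 ) == 5
stmt 2: x := 8 * y  -- replace 0 occurrence(s) of x with (8 * y)
  => ( y + 8 ) == 5
stmt 1: y := y * 7  -- replace 1 occurrence(s) of y with (y * 7)
  => ( ( y * 7 ) + 8 ) == 5

Answer: ( ( y * 7 ) + 8 ) == 5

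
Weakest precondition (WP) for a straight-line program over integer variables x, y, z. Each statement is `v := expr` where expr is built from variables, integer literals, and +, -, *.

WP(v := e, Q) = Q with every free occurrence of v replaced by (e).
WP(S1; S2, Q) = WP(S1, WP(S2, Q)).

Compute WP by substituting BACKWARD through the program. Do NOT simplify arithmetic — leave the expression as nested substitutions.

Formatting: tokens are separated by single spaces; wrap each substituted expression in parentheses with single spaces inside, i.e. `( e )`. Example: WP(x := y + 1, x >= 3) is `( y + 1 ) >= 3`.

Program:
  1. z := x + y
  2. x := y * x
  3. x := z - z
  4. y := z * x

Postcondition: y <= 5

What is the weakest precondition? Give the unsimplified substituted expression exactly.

post: y <= 5
stmt 4: y := z * x  -- replace 1 occurrence(s) of y with (z * x)
  => ( z * x ) <= 5
stmt 3: x := z - z  -- replace 1 occurrence(s) of x with (z - z)
  => ( z * ( z - z ) ) <= 5
stmt 2: x := y * x  -- replace 0 occurrence(s) of x with (y * x)
  => ( z * ( z - z ) ) <= 5
stmt 1: z := x + y  -- replace 3 occurrence(s) of z with (x + y)
  => ( ( x + y ) * ( ( x + y ) - ( x + y ) ) ) <= 5

Answer: ( ( x + y ) * ( ( x + y ) - ( x + y ) ) ) <= 5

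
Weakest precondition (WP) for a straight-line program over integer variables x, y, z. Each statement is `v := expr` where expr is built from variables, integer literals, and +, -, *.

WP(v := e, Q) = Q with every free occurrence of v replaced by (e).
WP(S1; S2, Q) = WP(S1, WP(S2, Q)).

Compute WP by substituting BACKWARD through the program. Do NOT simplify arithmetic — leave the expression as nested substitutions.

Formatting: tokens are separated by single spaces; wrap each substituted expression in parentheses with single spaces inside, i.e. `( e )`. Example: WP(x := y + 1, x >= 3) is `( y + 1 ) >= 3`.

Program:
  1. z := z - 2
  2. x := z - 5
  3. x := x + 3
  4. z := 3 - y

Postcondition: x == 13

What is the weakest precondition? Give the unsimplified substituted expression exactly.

Answer: ( ( ( z - 2 ) - 5 ) + 3 ) == 13

Derivation:
post: x == 13
stmt 4: z := 3 - y  -- replace 0 occurrence(s) of z with (3 - y)
  => x == 13
stmt 3: x := x + 3  -- replace 1 occurrence(s) of x with (x + 3)
  => ( x + 3 ) == 13
stmt 2: x := z - 5  -- replace 1 occurrence(s) of x with (z - 5)
  => ( ( z - 5 ) + 3 ) == 13
stmt 1: z := z - 2  -- replace 1 occurrence(s) of z with (z - 2)
  => ( ( ( z - 2 ) - 5 ) + 3 ) == 13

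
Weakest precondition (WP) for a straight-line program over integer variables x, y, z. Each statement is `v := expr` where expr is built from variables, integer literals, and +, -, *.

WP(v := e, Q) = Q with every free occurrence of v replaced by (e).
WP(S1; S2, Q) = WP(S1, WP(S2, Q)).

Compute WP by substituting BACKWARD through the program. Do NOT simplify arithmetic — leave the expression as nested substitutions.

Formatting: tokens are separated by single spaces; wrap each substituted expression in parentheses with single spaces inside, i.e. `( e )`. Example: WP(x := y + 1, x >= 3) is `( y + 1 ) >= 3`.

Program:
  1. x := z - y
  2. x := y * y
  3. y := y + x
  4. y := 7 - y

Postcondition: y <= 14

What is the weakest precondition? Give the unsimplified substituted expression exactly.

post: y <= 14
stmt 4: y := 7 - y  -- replace 1 occurrence(s) of y with (7 - y)
  => ( 7 - y ) <= 14
stmt 3: y := y + x  -- replace 1 occurrence(s) of y with (y + x)
  => ( 7 - ( y + x ) ) <= 14
stmt 2: x := y * y  -- replace 1 occurrence(s) of x with (y * y)
  => ( 7 - ( y + ( y * y ) ) ) <= 14
stmt 1: x := z - y  -- replace 0 occurrence(s) of x with (z - y)
  => ( 7 - ( y + ( y * y ) ) ) <= 14

Answer: ( 7 - ( y + ( y * y ) ) ) <= 14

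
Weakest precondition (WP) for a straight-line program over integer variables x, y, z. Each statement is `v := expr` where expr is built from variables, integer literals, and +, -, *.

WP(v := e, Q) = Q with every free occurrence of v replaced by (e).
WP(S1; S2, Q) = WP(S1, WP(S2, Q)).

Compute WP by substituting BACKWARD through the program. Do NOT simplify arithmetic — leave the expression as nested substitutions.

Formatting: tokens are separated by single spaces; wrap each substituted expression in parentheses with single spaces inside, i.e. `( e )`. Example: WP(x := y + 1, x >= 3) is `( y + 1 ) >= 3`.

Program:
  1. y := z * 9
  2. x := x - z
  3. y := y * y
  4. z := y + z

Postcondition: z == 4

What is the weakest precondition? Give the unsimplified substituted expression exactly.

Answer: ( ( ( z * 9 ) * ( z * 9 ) ) + z ) == 4

Derivation:
post: z == 4
stmt 4: z := y + z  -- replace 1 occurrence(s) of z with (y + z)
  => ( y + z ) == 4
stmt 3: y := y * y  -- replace 1 occurrence(s) of y with (y * y)
  => ( ( y * y ) + z ) == 4
stmt 2: x := x - z  -- replace 0 occurrence(s) of x with (x - z)
  => ( ( y * y ) + z ) == 4
stmt 1: y := z * 9  -- replace 2 occurrence(s) of y with (z * 9)
  => ( ( ( z * 9 ) * ( z * 9 ) ) + z ) == 4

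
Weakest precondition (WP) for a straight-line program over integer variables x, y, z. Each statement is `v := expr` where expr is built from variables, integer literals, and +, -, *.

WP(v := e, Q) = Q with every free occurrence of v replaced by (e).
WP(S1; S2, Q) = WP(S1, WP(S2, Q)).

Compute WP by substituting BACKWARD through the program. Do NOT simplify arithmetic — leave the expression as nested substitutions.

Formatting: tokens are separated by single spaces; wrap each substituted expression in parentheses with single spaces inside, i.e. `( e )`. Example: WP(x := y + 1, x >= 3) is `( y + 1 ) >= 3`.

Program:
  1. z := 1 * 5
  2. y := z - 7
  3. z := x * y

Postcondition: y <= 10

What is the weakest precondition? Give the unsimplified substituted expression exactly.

Answer: ( ( 1 * 5 ) - 7 ) <= 10

Derivation:
post: y <= 10
stmt 3: z := x * y  -- replace 0 occurrence(s) of z with (x * y)
  => y <= 10
stmt 2: y := z - 7  -- replace 1 occurrence(s) of y with (z - 7)
  => ( z - 7 ) <= 10
stmt 1: z := 1 * 5  -- replace 1 occurrence(s) of z with (1 * 5)
  => ( ( 1 * 5 ) - 7 ) <= 10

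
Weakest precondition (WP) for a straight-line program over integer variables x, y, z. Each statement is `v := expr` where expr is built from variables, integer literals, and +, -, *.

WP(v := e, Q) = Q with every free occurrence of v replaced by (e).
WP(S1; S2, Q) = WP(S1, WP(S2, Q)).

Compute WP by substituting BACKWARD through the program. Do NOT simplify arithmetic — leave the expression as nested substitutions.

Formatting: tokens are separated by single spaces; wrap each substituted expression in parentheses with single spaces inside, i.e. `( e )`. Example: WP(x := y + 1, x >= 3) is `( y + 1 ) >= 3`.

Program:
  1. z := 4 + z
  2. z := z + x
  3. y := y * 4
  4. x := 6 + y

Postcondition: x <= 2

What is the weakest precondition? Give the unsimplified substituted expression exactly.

post: x <= 2
stmt 4: x := 6 + y  -- replace 1 occurrence(s) of x with (6 + y)
  => ( 6 + y ) <= 2
stmt 3: y := y * 4  -- replace 1 occurrence(s) of y with (y * 4)
  => ( 6 + ( y * 4 ) ) <= 2
stmt 2: z := z + x  -- replace 0 occurrence(s) of z with (z + x)
  => ( 6 + ( y * 4 ) ) <= 2
stmt 1: z := 4 + z  -- replace 0 occurrence(s) of z with (4 + z)
  => ( 6 + ( y * 4 ) ) <= 2

Answer: ( 6 + ( y * 4 ) ) <= 2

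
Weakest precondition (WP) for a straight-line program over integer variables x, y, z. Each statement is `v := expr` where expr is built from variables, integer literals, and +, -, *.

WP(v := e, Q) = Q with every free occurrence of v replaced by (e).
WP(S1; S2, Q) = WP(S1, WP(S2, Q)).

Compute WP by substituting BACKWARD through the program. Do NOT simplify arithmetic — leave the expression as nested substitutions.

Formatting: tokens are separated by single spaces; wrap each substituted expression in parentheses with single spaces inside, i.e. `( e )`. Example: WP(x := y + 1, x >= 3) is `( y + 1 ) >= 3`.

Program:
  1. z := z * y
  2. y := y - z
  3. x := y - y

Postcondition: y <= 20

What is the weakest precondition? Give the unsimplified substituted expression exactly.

Answer: ( y - ( z * y ) ) <= 20

Derivation:
post: y <= 20
stmt 3: x := y - y  -- replace 0 occurrence(s) of x with (y - y)
  => y <= 20
stmt 2: y := y - z  -- replace 1 occurrence(s) of y with (y - z)
  => ( y - z ) <= 20
stmt 1: z := z * y  -- replace 1 occurrence(s) of z with (z * y)
  => ( y - ( z * y ) ) <= 20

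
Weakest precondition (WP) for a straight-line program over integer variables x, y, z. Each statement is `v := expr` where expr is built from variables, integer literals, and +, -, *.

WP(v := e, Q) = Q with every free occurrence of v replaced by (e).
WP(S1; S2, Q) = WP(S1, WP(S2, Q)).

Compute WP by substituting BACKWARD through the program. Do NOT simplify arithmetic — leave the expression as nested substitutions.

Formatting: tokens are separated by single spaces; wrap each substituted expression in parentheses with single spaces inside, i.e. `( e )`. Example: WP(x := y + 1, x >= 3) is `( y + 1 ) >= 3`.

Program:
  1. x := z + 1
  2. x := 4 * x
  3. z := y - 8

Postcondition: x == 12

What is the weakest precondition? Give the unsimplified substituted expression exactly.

Answer: ( 4 * ( z + 1 ) ) == 12

Derivation:
post: x == 12
stmt 3: z := y - 8  -- replace 0 occurrence(s) of z with (y - 8)
  => x == 12
stmt 2: x := 4 * x  -- replace 1 occurrence(s) of x with (4 * x)
  => ( 4 * x ) == 12
stmt 1: x := z + 1  -- replace 1 occurrence(s) of x with (z + 1)
  => ( 4 * ( z + 1 ) ) == 12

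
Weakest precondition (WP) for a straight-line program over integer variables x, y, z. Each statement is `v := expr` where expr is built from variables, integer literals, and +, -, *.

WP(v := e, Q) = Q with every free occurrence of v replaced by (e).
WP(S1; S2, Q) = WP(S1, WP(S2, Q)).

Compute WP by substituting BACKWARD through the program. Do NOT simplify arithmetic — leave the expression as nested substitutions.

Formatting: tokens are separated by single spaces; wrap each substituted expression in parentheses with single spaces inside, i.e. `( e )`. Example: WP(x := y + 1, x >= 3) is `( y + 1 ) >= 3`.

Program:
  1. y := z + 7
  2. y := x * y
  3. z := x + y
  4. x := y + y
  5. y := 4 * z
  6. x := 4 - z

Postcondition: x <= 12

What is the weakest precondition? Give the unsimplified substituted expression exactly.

post: x <= 12
stmt 6: x := 4 - z  -- replace 1 occurrence(s) of x with (4 - z)
  => ( 4 - z ) <= 12
stmt 5: y := 4 * z  -- replace 0 occurrence(s) of y with (4 * z)
  => ( 4 - z ) <= 12
stmt 4: x := y + y  -- replace 0 occurrence(s) of x with (y + y)
  => ( 4 - z ) <= 12
stmt 3: z := x + y  -- replace 1 occurrence(s) of z with (x + y)
  => ( 4 - ( x + y ) ) <= 12
stmt 2: y := x * y  -- replace 1 occurrence(s) of y with (x * y)
  => ( 4 - ( x + ( x * y ) ) ) <= 12
stmt 1: y := z + 7  -- replace 1 occurrence(s) of y with (z + 7)
  => ( 4 - ( x + ( x * ( z + 7 ) ) ) ) <= 12

Answer: ( 4 - ( x + ( x * ( z + 7 ) ) ) ) <= 12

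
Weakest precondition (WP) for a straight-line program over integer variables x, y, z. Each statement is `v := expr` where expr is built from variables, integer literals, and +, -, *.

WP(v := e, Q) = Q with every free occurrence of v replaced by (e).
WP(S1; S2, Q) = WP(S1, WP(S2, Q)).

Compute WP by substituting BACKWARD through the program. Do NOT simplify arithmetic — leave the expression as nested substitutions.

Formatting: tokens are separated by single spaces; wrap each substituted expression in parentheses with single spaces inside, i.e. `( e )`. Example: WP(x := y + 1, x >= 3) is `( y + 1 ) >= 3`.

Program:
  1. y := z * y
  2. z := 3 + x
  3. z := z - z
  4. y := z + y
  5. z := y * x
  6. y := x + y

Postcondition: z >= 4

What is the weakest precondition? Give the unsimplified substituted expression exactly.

Answer: ( ( ( ( 3 + x ) - ( 3 + x ) ) + ( z * y ) ) * x ) >= 4

Derivation:
post: z >= 4
stmt 6: y := x + y  -- replace 0 occurrence(s) of y with (x + y)
  => z >= 4
stmt 5: z := y * x  -- replace 1 occurrence(s) of z with (y * x)
  => ( y * x ) >= 4
stmt 4: y := z + y  -- replace 1 occurrence(s) of y with (z + y)
  => ( ( z + y ) * x ) >= 4
stmt 3: z := z - z  -- replace 1 occurrence(s) of z with (z - z)
  => ( ( ( z - z ) + y ) * x ) >= 4
stmt 2: z := 3 + x  -- replace 2 occurrence(s) of z with (3 + x)
  => ( ( ( ( 3 + x ) - ( 3 + x ) ) + y ) * x ) >= 4
stmt 1: y := z * y  -- replace 1 occurrence(s) of y with (z * y)
  => ( ( ( ( 3 + x ) - ( 3 + x ) ) + ( z * y ) ) * x ) >= 4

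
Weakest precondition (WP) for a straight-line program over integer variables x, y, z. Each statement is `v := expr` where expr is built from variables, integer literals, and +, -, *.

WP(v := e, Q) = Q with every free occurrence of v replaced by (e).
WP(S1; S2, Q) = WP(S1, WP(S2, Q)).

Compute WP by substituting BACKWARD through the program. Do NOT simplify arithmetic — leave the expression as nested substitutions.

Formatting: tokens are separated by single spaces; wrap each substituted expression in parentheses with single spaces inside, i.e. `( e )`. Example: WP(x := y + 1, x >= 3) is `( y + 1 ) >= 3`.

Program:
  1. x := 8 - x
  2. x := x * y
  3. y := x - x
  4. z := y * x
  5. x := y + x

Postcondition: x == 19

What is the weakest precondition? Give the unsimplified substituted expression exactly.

Answer: ( ( ( ( 8 - x ) * y ) - ( ( 8 - x ) * y ) ) + ( ( 8 - x ) * y ) ) == 19

Derivation:
post: x == 19
stmt 5: x := y + x  -- replace 1 occurrence(s) of x with (y + x)
  => ( y + x ) == 19
stmt 4: z := y * x  -- replace 0 occurrence(s) of z with (y * x)
  => ( y + x ) == 19
stmt 3: y := x - x  -- replace 1 occurrence(s) of y with (x - x)
  => ( ( x - x ) + x ) == 19
stmt 2: x := x * y  -- replace 3 occurrence(s) of x with (x * y)
  => ( ( ( x * y ) - ( x * y ) ) + ( x * y ) ) == 19
stmt 1: x := 8 - x  -- replace 3 occurrence(s) of x with (8 - x)
  => ( ( ( ( 8 - x ) * y ) - ( ( 8 - x ) * y ) ) + ( ( 8 - x ) * y ) ) == 19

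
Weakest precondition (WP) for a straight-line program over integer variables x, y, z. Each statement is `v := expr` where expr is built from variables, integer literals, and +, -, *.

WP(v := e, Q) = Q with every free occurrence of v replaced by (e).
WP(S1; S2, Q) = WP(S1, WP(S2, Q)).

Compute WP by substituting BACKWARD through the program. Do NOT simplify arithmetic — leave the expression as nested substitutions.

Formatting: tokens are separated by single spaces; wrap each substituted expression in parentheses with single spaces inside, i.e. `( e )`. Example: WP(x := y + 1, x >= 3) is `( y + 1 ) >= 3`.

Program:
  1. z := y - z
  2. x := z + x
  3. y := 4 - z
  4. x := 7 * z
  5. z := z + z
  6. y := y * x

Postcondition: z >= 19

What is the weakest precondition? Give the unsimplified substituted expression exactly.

Answer: ( ( y - z ) + ( y - z ) ) >= 19

Derivation:
post: z >= 19
stmt 6: y := y * x  -- replace 0 occurrence(s) of y with (y * x)
  => z >= 19
stmt 5: z := z + z  -- replace 1 occurrence(s) of z with (z + z)
  => ( z + z ) >= 19
stmt 4: x := 7 * z  -- replace 0 occurrence(s) of x with (7 * z)
  => ( z + z ) >= 19
stmt 3: y := 4 - z  -- replace 0 occurrence(s) of y with (4 - z)
  => ( z + z ) >= 19
stmt 2: x := z + x  -- replace 0 occurrence(s) of x with (z + x)
  => ( z + z ) >= 19
stmt 1: z := y - z  -- replace 2 occurrence(s) of z with (y - z)
  => ( ( y - z ) + ( y - z ) ) >= 19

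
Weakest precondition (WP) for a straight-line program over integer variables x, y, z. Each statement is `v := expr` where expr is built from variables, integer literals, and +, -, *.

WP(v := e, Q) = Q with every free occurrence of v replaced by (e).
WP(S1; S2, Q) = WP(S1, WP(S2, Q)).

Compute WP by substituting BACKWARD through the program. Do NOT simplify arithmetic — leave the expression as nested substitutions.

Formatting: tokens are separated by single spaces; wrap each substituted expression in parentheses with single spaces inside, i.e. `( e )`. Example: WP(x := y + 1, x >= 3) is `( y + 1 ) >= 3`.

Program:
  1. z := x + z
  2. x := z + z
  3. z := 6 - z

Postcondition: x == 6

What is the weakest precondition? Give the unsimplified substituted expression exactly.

post: x == 6
stmt 3: z := 6 - z  -- replace 0 occurrence(s) of z with (6 - z)
  => x == 6
stmt 2: x := z + z  -- replace 1 occurrence(s) of x with (z + z)
  => ( z + z ) == 6
stmt 1: z := x + z  -- replace 2 occurrence(s) of z with (x + z)
  => ( ( x + z ) + ( x + z ) ) == 6

Answer: ( ( x + z ) + ( x + z ) ) == 6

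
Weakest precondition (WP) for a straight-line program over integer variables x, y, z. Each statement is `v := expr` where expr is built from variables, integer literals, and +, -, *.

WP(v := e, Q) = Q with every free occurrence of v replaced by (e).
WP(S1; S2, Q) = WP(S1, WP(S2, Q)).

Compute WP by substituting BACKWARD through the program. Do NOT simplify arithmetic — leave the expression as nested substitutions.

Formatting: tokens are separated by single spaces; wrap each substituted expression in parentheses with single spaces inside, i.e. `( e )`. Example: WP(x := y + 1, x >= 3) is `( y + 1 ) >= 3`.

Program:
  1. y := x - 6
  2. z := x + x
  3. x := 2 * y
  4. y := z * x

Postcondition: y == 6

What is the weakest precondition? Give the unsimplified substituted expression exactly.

post: y == 6
stmt 4: y := z * x  -- replace 1 occurrence(s) of y with (z * x)
  => ( z * x ) == 6
stmt 3: x := 2 * y  -- replace 1 occurrence(s) of x with (2 * y)
  => ( z * ( 2 * y ) ) == 6
stmt 2: z := x + x  -- replace 1 occurrence(s) of z with (x + x)
  => ( ( x + x ) * ( 2 * y ) ) == 6
stmt 1: y := x - 6  -- replace 1 occurrence(s) of y with (x - 6)
  => ( ( x + x ) * ( 2 * ( x - 6 ) ) ) == 6

Answer: ( ( x + x ) * ( 2 * ( x - 6 ) ) ) == 6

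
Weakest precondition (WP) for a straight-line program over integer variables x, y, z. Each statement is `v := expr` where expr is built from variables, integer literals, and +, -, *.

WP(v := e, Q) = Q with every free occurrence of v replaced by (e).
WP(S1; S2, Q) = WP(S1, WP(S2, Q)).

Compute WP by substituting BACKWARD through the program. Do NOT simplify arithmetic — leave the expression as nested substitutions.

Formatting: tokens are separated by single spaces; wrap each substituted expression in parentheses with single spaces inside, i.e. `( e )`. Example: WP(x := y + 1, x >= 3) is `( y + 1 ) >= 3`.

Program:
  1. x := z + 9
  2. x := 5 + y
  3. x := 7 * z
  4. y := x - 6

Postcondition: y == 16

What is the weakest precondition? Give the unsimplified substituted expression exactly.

post: y == 16
stmt 4: y := x - 6  -- replace 1 occurrence(s) of y with (x - 6)
  => ( x - 6 ) == 16
stmt 3: x := 7 * z  -- replace 1 occurrence(s) of x with (7 * z)
  => ( ( 7 * z ) - 6 ) == 16
stmt 2: x := 5 + y  -- replace 0 occurrence(s) of x with (5 + y)
  => ( ( 7 * z ) - 6 ) == 16
stmt 1: x := z + 9  -- replace 0 occurrence(s) of x with (z + 9)
  => ( ( 7 * z ) - 6 ) == 16

Answer: ( ( 7 * z ) - 6 ) == 16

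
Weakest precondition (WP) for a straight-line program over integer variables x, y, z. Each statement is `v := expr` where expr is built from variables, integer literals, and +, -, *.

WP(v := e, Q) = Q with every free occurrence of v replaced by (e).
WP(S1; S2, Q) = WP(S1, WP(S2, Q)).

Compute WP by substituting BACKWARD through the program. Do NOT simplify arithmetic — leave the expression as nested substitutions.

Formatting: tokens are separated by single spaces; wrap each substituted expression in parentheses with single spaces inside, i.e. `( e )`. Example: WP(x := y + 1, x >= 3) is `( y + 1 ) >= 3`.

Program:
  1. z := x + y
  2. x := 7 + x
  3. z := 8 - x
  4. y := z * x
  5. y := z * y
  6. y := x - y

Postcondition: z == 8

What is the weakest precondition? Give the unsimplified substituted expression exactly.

post: z == 8
stmt 6: y := x - y  -- replace 0 occurrence(s) of y with (x - y)
  => z == 8
stmt 5: y := z * y  -- replace 0 occurrence(s) of y with (z * y)
  => z == 8
stmt 4: y := z * x  -- replace 0 occurrence(s) of y with (z * x)
  => z == 8
stmt 3: z := 8 - x  -- replace 1 occurrence(s) of z with (8 - x)
  => ( 8 - x ) == 8
stmt 2: x := 7 + x  -- replace 1 occurrence(s) of x with (7 + x)
  => ( 8 - ( 7 + x ) ) == 8
stmt 1: z := x + y  -- replace 0 occurrence(s) of z with (x + y)
  => ( 8 - ( 7 + x ) ) == 8

Answer: ( 8 - ( 7 + x ) ) == 8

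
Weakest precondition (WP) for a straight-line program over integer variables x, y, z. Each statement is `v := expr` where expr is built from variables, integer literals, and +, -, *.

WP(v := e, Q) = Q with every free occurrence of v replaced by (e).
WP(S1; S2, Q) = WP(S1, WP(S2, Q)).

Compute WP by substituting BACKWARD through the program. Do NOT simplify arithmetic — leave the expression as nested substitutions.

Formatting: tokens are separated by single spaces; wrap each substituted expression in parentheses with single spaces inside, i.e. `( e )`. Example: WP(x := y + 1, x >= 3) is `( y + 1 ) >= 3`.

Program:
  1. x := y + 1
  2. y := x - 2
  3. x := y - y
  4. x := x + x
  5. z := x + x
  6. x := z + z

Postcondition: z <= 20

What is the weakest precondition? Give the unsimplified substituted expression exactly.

post: z <= 20
stmt 6: x := z + z  -- replace 0 occurrence(s) of x with (z + z)
  => z <= 20
stmt 5: z := x + x  -- replace 1 occurrence(s) of z with (x + x)
  => ( x + x ) <= 20
stmt 4: x := x + x  -- replace 2 occurrence(s) of x with (x + x)
  => ( ( x + x ) + ( x + x ) ) <= 20
stmt 3: x := y - y  -- replace 4 occurrence(s) of x with (y - y)
  => ( ( ( y - y ) + ( y - y ) ) + ( ( y - y ) + ( y - y ) ) ) <= 20
stmt 2: y := x - 2  -- replace 8 occurrence(s) of y with (x - 2)
  => ( ( ( ( x - 2 ) - ( x - 2 ) ) + ( ( x - 2 ) - ( x - 2 ) ) ) + ( ( ( x - 2 ) - ( x - 2 ) ) + ( ( x - 2 ) - ( x - 2 ) ) ) ) <= 20
stmt 1: x := y + 1  -- replace 8 occurrence(s) of x with (y + 1)
  => ( ( ( ( ( y + 1 ) - 2 ) - ( ( y + 1 ) - 2 ) ) + ( ( ( y + 1 ) - 2 ) - ( ( y + 1 ) - 2 ) ) ) + ( ( ( ( y + 1 ) - 2 ) - ( ( y + 1 ) - 2 ) ) + ( ( ( y + 1 ) - 2 ) - ( ( y + 1 ) - 2 ) ) ) ) <= 20

Answer: ( ( ( ( ( y + 1 ) - 2 ) - ( ( y + 1 ) - 2 ) ) + ( ( ( y + 1 ) - 2 ) - ( ( y + 1 ) - 2 ) ) ) + ( ( ( ( y + 1 ) - 2 ) - ( ( y + 1 ) - 2 ) ) + ( ( ( y + 1 ) - 2 ) - ( ( y + 1 ) - 2 ) ) ) ) <= 20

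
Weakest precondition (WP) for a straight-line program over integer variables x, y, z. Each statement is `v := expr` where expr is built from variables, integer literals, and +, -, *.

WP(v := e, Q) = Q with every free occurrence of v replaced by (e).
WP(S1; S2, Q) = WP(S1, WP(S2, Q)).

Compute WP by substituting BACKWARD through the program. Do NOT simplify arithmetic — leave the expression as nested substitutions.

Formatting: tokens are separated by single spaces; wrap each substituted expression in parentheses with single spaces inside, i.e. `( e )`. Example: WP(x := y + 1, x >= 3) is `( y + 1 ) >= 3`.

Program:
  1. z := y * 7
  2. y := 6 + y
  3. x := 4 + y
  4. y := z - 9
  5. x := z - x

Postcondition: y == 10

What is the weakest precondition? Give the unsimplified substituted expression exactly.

Answer: ( ( y * 7 ) - 9 ) == 10

Derivation:
post: y == 10
stmt 5: x := z - x  -- replace 0 occurrence(s) of x with (z - x)
  => y == 10
stmt 4: y := z - 9  -- replace 1 occurrence(s) of y with (z - 9)
  => ( z - 9 ) == 10
stmt 3: x := 4 + y  -- replace 0 occurrence(s) of x with (4 + y)
  => ( z - 9 ) == 10
stmt 2: y := 6 + y  -- replace 0 occurrence(s) of y with (6 + y)
  => ( z - 9 ) == 10
stmt 1: z := y * 7  -- replace 1 occurrence(s) of z with (y * 7)
  => ( ( y * 7 ) - 9 ) == 10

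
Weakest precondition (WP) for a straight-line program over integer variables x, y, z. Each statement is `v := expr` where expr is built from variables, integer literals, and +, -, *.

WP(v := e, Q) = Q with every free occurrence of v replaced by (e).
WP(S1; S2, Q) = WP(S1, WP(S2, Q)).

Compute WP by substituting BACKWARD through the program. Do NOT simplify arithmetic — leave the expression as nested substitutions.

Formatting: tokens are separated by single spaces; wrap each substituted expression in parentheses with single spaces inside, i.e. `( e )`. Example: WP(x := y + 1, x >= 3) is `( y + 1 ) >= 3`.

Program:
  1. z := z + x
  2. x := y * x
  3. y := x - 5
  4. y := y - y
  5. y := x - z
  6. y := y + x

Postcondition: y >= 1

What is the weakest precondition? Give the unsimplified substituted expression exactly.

Answer: ( ( ( y * x ) - ( z + x ) ) + ( y * x ) ) >= 1

Derivation:
post: y >= 1
stmt 6: y := y + x  -- replace 1 occurrence(s) of y with (y + x)
  => ( y + x ) >= 1
stmt 5: y := x - z  -- replace 1 occurrence(s) of y with (x - z)
  => ( ( x - z ) + x ) >= 1
stmt 4: y := y - y  -- replace 0 occurrence(s) of y with (y - y)
  => ( ( x - z ) + x ) >= 1
stmt 3: y := x - 5  -- replace 0 occurrence(s) of y with (x - 5)
  => ( ( x - z ) + x ) >= 1
stmt 2: x := y * x  -- replace 2 occurrence(s) of x with (y * x)
  => ( ( ( y * x ) - z ) + ( y * x ) ) >= 1
stmt 1: z := z + x  -- replace 1 occurrence(s) of z with (z + x)
  => ( ( ( y * x ) - ( z + x ) ) + ( y * x ) ) >= 1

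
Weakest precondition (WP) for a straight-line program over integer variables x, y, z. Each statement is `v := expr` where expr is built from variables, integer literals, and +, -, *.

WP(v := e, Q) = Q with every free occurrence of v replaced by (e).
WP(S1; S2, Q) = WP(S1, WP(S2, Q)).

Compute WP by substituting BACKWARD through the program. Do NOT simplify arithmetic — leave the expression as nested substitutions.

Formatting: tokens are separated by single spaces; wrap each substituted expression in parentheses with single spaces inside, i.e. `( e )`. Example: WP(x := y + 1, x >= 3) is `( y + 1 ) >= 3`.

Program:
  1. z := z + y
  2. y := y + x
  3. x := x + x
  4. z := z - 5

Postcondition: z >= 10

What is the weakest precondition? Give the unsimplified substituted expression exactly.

Answer: ( ( z + y ) - 5 ) >= 10

Derivation:
post: z >= 10
stmt 4: z := z - 5  -- replace 1 occurrence(s) of z with (z - 5)
  => ( z - 5 ) >= 10
stmt 3: x := x + x  -- replace 0 occurrence(s) of x with (x + x)
  => ( z - 5 ) >= 10
stmt 2: y := y + x  -- replace 0 occurrence(s) of y with (y + x)
  => ( z - 5 ) >= 10
stmt 1: z := z + y  -- replace 1 occurrence(s) of z with (z + y)
  => ( ( z + y ) - 5 ) >= 10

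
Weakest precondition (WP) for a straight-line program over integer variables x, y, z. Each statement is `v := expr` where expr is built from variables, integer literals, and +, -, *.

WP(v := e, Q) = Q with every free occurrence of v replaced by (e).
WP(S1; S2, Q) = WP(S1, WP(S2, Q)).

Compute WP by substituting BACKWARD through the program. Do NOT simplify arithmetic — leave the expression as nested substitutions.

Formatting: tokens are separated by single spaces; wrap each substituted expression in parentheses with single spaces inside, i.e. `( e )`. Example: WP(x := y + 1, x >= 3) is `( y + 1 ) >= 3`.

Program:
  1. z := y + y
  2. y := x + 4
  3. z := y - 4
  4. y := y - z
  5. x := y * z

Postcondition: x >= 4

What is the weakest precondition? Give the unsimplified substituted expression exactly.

post: x >= 4
stmt 5: x := y * z  -- replace 1 occurrence(s) of x with (y * z)
  => ( y * z ) >= 4
stmt 4: y := y - z  -- replace 1 occurrence(s) of y with (y - z)
  => ( ( y - z ) * z ) >= 4
stmt 3: z := y - 4  -- replace 2 occurrence(s) of z with (y - 4)
  => ( ( y - ( y - 4 ) ) * ( y - 4 ) ) >= 4
stmt 2: y := x + 4  -- replace 3 occurrence(s) of y with (x + 4)
  => ( ( ( x + 4 ) - ( ( x + 4 ) - 4 ) ) * ( ( x + 4 ) - 4 ) ) >= 4
stmt 1: z := y + y  -- replace 0 occurrence(s) of z with (y + y)
  => ( ( ( x + 4 ) - ( ( x + 4 ) - 4 ) ) * ( ( x + 4 ) - 4 ) ) >= 4

Answer: ( ( ( x + 4 ) - ( ( x + 4 ) - 4 ) ) * ( ( x + 4 ) - 4 ) ) >= 4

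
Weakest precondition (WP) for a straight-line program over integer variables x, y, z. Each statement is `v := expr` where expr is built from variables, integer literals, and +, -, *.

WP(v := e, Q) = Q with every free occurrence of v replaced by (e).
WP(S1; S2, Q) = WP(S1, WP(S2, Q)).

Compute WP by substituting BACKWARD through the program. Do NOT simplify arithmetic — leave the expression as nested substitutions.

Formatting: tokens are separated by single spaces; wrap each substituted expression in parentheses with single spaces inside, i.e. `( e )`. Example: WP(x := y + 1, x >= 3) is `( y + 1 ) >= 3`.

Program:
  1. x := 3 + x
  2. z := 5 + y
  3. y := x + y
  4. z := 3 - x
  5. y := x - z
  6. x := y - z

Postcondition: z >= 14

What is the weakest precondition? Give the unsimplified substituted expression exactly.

Answer: ( 3 - ( 3 + x ) ) >= 14

Derivation:
post: z >= 14
stmt 6: x := y - z  -- replace 0 occurrence(s) of x with (y - z)
  => z >= 14
stmt 5: y := x - z  -- replace 0 occurrence(s) of y with (x - z)
  => z >= 14
stmt 4: z := 3 - x  -- replace 1 occurrence(s) of z with (3 - x)
  => ( 3 - x ) >= 14
stmt 3: y := x + y  -- replace 0 occurrence(s) of y with (x + y)
  => ( 3 - x ) >= 14
stmt 2: z := 5 + y  -- replace 0 occurrence(s) of z with (5 + y)
  => ( 3 - x ) >= 14
stmt 1: x := 3 + x  -- replace 1 occurrence(s) of x with (3 + x)
  => ( 3 - ( 3 + x ) ) >= 14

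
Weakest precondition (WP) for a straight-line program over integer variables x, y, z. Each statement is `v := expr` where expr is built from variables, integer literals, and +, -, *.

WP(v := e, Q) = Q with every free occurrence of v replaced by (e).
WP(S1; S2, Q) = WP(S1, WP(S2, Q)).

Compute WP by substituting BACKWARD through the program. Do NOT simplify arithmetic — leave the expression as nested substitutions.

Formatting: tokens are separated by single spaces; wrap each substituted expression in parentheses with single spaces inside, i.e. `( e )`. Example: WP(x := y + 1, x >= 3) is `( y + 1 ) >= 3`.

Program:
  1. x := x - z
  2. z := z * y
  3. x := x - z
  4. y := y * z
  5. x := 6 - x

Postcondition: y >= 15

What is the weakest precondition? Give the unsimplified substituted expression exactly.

Answer: ( y * ( z * y ) ) >= 15

Derivation:
post: y >= 15
stmt 5: x := 6 - x  -- replace 0 occurrence(s) of x with (6 - x)
  => y >= 15
stmt 4: y := y * z  -- replace 1 occurrence(s) of y with (y * z)
  => ( y * z ) >= 15
stmt 3: x := x - z  -- replace 0 occurrence(s) of x with (x - z)
  => ( y * z ) >= 15
stmt 2: z := z * y  -- replace 1 occurrence(s) of z with (z * y)
  => ( y * ( z * y ) ) >= 15
stmt 1: x := x - z  -- replace 0 occurrence(s) of x with (x - z)
  => ( y * ( z * y ) ) >= 15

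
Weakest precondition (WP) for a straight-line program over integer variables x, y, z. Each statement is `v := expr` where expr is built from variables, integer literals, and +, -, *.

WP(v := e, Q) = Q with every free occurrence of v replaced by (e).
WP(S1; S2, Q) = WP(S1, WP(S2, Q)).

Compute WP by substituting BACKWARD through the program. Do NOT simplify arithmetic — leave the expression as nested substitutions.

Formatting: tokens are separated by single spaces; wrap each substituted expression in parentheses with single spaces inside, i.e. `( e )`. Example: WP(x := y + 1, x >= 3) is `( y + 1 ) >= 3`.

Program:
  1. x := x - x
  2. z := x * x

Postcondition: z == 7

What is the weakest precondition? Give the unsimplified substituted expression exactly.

post: z == 7
stmt 2: z := x * x  -- replace 1 occurrence(s) of z with (x * x)
  => ( x * x ) == 7
stmt 1: x := x - x  -- replace 2 occurrence(s) of x with (x - x)
  => ( ( x - x ) * ( x - x ) ) == 7

Answer: ( ( x - x ) * ( x - x ) ) == 7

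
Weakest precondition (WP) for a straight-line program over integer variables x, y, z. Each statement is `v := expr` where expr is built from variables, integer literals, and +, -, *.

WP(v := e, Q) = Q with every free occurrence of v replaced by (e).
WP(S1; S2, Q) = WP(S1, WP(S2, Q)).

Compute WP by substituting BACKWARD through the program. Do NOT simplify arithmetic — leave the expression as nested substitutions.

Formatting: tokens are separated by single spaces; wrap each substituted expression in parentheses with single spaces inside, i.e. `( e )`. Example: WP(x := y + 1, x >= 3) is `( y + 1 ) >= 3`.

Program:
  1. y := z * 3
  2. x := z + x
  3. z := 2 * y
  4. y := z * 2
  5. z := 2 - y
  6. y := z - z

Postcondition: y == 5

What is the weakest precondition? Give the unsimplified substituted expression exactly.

Answer: ( ( 2 - ( ( 2 * ( z * 3 ) ) * 2 ) ) - ( 2 - ( ( 2 * ( z * 3 ) ) * 2 ) ) ) == 5

Derivation:
post: y == 5
stmt 6: y := z - z  -- replace 1 occurrence(s) of y with (z - z)
  => ( z - z ) == 5
stmt 5: z := 2 - y  -- replace 2 occurrence(s) of z with (2 - y)
  => ( ( 2 - y ) - ( 2 - y ) ) == 5
stmt 4: y := z * 2  -- replace 2 occurrence(s) of y with (z * 2)
  => ( ( 2 - ( z * 2 ) ) - ( 2 - ( z * 2 ) ) ) == 5
stmt 3: z := 2 * y  -- replace 2 occurrence(s) of z with (2 * y)
  => ( ( 2 - ( ( 2 * y ) * 2 ) ) - ( 2 - ( ( 2 * y ) * 2 ) ) ) == 5
stmt 2: x := z + x  -- replace 0 occurrence(s) of x with (z + x)
  => ( ( 2 - ( ( 2 * y ) * 2 ) ) - ( 2 - ( ( 2 * y ) * 2 ) ) ) == 5
stmt 1: y := z * 3  -- replace 2 occurrence(s) of y with (z * 3)
  => ( ( 2 - ( ( 2 * ( z * 3 ) ) * 2 ) ) - ( 2 - ( ( 2 * ( z * 3 ) ) * 2 ) ) ) == 5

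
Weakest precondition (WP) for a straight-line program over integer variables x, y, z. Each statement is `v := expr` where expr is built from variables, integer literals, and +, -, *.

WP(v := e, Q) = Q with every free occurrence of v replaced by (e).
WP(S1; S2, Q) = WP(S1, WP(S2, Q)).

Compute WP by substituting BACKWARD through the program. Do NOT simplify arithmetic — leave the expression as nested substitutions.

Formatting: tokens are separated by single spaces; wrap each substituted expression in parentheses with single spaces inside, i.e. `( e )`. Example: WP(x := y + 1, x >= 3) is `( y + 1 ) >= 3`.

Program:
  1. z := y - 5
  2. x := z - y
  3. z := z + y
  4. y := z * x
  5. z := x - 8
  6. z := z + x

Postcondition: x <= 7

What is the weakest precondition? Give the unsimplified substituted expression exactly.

Answer: ( ( y - 5 ) - y ) <= 7

Derivation:
post: x <= 7
stmt 6: z := z + x  -- replace 0 occurrence(s) of z with (z + x)
  => x <= 7
stmt 5: z := x - 8  -- replace 0 occurrence(s) of z with (x - 8)
  => x <= 7
stmt 4: y := z * x  -- replace 0 occurrence(s) of y with (z * x)
  => x <= 7
stmt 3: z := z + y  -- replace 0 occurrence(s) of z with (z + y)
  => x <= 7
stmt 2: x := z - y  -- replace 1 occurrence(s) of x with (z - y)
  => ( z - y ) <= 7
stmt 1: z := y - 5  -- replace 1 occurrence(s) of z with (y - 5)
  => ( ( y - 5 ) - y ) <= 7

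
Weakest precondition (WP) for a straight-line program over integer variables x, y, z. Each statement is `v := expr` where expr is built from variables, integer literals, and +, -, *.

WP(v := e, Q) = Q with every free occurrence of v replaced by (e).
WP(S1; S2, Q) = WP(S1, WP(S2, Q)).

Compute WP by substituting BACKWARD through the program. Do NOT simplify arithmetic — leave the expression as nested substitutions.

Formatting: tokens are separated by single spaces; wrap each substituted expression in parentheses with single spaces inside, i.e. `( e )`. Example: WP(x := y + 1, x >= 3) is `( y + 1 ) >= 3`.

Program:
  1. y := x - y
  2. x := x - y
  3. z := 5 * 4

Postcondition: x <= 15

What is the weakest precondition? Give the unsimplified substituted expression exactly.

Answer: ( x - ( x - y ) ) <= 15

Derivation:
post: x <= 15
stmt 3: z := 5 * 4  -- replace 0 occurrence(s) of z with (5 * 4)
  => x <= 15
stmt 2: x := x - y  -- replace 1 occurrence(s) of x with (x - y)
  => ( x - y ) <= 15
stmt 1: y := x - y  -- replace 1 occurrence(s) of y with (x - y)
  => ( x - ( x - y ) ) <= 15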